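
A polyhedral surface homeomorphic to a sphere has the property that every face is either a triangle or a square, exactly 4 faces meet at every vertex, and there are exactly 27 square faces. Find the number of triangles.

8

Let x be the number of triangles; then F = 27 + x.
Edge–face incidences: 2E = 4·27 + 3·x = 108 + 3x.
Every vertex has degree 4, so 4V = 2E.
Euler: V − E + F = 2 ⇒ (2E)/4 − E + (27 + x) = 2.
Multiply by 8: 2·(2E) − 4·(2E) + 8·(27 + x) = 16, i.e. 216 + 8x − 2·(108 + 3x) = 16.
Collecting terms: 2x = 16, so x = 8.
Then 2E = 108 + 3·8 = 132, so E = 66, V = 2E/4 = 33, F = 27 + 8 = 35.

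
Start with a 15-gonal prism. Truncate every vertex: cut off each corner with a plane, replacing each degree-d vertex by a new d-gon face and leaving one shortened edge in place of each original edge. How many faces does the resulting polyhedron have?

47

The base solid has V = 30, E = 45, F = 17.
Truncation replaces each original edge-end by a new vertex, so V′ = 2E = 90.
Each original edge survives, and each old vertex of degree d contributes d new edges; summing degrees gives Σd = 2E, so E′ = E + 2E = 3E = 135.
Each original face survives and each original vertex becomes one new face: F′ = F + V = 47.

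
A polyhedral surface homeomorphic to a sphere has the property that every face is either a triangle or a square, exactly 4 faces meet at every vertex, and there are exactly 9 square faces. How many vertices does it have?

Let x be the number of triangles; then F = 9 + x.
Edge–face incidences: 2E = 4·9 + 3·x = 36 + 3x.
Every vertex has degree 4, so 4V = 2E.
Euler: V − E + F = 2 ⇒ (2E)/4 − E + (9 + x) = 2.
Multiply by 8: 2·(2E) − 4·(2E) + 8·(9 + x) = 16, i.e. 72 + 8x − 2·(36 + 3x) = 16.
Collecting terms: 2x = 16, so x = 8.
Then 2E = 36 + 3·8 = 60, so E = 30, V = 2E/4 = 15, F = 9 + 8 = 17.

15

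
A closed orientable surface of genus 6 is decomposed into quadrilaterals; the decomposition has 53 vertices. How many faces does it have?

63

χ = 2 − 2·6 = -10, and every face is a square so 4F = 2E.
V − E + F = -10 with E = 4F/2 gives 53 − (4/2 − 1)·F = -10, so F = 63 and E = 126.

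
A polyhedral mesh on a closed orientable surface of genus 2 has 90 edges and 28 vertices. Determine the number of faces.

For a closed orientable surface of genus 2, χ = 2 − 2·2 = -2.
F = -2 − V + E = -2 − 28 + 90 = 60.

60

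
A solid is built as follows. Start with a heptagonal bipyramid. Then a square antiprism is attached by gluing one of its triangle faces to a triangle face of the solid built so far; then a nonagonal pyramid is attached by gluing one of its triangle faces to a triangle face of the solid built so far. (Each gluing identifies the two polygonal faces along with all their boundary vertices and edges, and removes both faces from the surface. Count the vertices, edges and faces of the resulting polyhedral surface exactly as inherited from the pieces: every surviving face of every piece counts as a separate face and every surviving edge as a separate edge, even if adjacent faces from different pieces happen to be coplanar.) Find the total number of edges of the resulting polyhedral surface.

49

A heptagonal bipyramid: V=9, E=21, F=14.
Attach a square antiprism (V=8, E=16, F=10) along a 3-gon: merge 3 vertices and 3 edges, delete both glued faces → V=14, E=34, F=22.
Attach a nonagonal pyramid (V=10, E=18, F=10) along a 3-gon: merge 3 vertices and 3 edges, delete both glued faces → V=21, E=49, F=30.
Check: V − E + F = 21 − 49 + 30 = 2.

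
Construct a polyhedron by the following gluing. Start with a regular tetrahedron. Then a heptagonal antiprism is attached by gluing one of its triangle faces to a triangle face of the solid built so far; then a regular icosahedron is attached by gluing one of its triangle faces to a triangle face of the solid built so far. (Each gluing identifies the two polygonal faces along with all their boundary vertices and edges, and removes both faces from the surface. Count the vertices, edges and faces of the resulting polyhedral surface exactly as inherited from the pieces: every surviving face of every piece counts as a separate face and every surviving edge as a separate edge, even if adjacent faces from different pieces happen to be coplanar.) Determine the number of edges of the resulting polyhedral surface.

58

A regular tetrahedron: V=4, E=6, F=4.
Attach a heptagonal antiprism (V=14, E=28, F=16) along a 3-gon: merge 3 vertices and 3 edges, delete both glued faces → V=15, E=31, F=18.
Attach a regular icosahedron (V=12, E=30, F=20) along a 3-gon: merge 3 vertices and 3 edges, delete both glued faces → V=24, E=58, F=36.
Check: V − E + F = 24 − 58 + 36 = 2.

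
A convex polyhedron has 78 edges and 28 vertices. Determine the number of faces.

Here V − E + F = 2.
F = 2 − V + E = 2 − 28 + 78 = 52.

52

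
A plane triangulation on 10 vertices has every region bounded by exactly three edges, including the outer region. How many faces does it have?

In a plane triangulation 3F = 2E and V − E + F = 2, so F = 2V − 4 = 2·10 − 4 = 16.

16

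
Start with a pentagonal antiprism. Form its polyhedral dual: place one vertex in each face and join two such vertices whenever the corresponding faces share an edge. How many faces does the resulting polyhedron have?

The base solid has V = 10, E = 20, F = 12.
The dual swaps V and F and preserves E: V′ = F = 12, E′ = E = 20, F′ = V = 10.

10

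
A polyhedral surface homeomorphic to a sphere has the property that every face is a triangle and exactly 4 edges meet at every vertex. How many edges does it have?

Each face has 3 edges and each edge borders two faces, so 2E = 3F.
Each vertex has degree 4, so 4V = 2E and hence V = 3F/4.
Euler: V − E + F = 2 ⇒ (3F/4) − (3F/2) + F = 2.
Multiply by 8: (6 − 12 + 8)F = 16, i.e. 2F = 16.
So F = 8, E = 3·8/2 = 12, V = 3·8/4 = 6.

12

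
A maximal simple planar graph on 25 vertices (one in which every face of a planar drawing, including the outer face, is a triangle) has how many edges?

In a plane triangulation 3F = 2E and V − E + F = 2, so E = 3V − 6 = 3·25 − 6 = 69.

69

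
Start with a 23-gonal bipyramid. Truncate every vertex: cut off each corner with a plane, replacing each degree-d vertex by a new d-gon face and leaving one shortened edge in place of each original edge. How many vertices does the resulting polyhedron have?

138

The base solid has V = 25, E = 69, F = 46.
Truncation replaces each original edge-end by a new vertex, so V′ = 2E = 138.
Each original edge survives, and each old vertex of degree d contributes d new edges; summing degrees gives Σd = 2E, so E′ = E + 2E = 3E = 207.
Each original face survives and each original vertex becomes one new face: F′ = F + V = 71.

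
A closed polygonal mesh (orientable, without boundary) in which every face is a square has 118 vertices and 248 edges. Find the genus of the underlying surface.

4

Every face is a square and each edge borders two faces, so 4F = 2·248, giving F = 124.
χ = V − E + F = 118 − 248 + 124 = -6.
For a closed orientable surface χ = 2 − 2g, so g = (2 − (-6))/2 = 4.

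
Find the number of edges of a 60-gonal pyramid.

A pyramid on an n-gon base has one n-gon and n triangles: V = 60 + 1 = 61, E = 2·60 = 120, F = 60 + 1 = 61.

120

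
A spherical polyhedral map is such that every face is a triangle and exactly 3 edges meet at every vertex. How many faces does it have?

Each face has 3 edges and each edge borders two faces, so 2E = 3F.
Each vertex has degree 3, so 3V = 2E and hence V = 3F/3.
Euler: V − E + F = 2 ⇒ (3F/3) − (3F/2) + F = 2.
Multiply by 6: (6 − 9 + 6)F = 12, i.e. 3F = 12.
So F = 4, E = 3·4/2 = 6, V = 3·4/3 = 4.

4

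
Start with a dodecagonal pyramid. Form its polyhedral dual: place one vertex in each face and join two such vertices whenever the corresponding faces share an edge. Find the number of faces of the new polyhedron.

The base solid has V = 13, E = 24, F = 13.
The dual swaps V and F and preserves E: V′ = F = 13, E′ = E = 24, F′ = V = 13.

13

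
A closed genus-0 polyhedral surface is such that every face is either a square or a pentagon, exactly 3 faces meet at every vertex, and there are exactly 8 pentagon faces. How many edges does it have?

24

Let x be the number of squares; then F = 8 + x.
Edge–face incidences: 2E = 5·8 + 4·x = 40 + 4x.
Every vertex has degree 3, so 3V = 2E.
Euler: V − E + F = 2 ⇒ (2E)/3 − E + (8 + x) = 2.
Multiply by 6: 2·(2E) − 3·(2E) + 6·(8 + x) = 12, i.e. 48 + 6x − (40 + 4x) = 12.
Collecting terms: 2x + 8 = 12, so 2x = 4, so x = 2.
Then 2E = 40 + 4·2 = 48, so E = 24, V = 2E/3 = 16, F = 8 + 2 = 10.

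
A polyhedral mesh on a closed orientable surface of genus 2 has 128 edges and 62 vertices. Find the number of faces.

For a closed orientable surface of genus 2, χ = 2 − 2·2 = -2.
F = -2 − V + E = -2 − 62 + 128 = 64.

64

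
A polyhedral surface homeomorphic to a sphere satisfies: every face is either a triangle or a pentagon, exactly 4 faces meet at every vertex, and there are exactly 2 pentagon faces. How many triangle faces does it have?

10

Let x be the number of triangles; then F = 2 + x.
Edge–face incidences: 2E = 5·2 + 3·x = 10 + 3x.
Every vertex has degree 4, so 4V = 2E.
Euler: V − E + F = 2 ⇒ (2E)/4 − E + (2 + x) = 2.
Multiply by 8: 2·(2E) − 4·(2E) + 8·(2 + x) = 16, i.e. 16 + 8x − 2·(10 + 3x) = 16.
Collecting terms: 2x − 4 = 16, so 2x = 20, so x = 10.
Then 2E = 10 + 3·10 = 40, so E = 20, V = 2E/4 = 10, F = 2 + 10 = 12.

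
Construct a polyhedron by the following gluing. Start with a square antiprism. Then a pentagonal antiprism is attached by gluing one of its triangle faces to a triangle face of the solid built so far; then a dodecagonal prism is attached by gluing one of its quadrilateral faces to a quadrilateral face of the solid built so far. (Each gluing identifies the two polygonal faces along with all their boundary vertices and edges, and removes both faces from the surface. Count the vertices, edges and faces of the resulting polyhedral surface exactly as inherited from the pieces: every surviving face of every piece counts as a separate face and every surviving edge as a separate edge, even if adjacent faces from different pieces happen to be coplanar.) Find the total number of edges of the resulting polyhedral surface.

A square antiprism: V=8, E=16, F=10.
Attach a pentagonal antiprism (V=10, E=20, F=12) along a 3-gon: merge 3 vertices and 3 edges, delete both glued faces → V=15, E=33, F=20.
Attach a dodecagonal prism (V=24, E=36, F=14) along a 4-gon: merge 4 vertices and 4 edges, delete both glued faces → V=35, E=65, F=32.
Check: V − E + F = 35 − 65 + 32 = 2.

65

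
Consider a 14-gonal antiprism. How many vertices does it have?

An antiprism on an n-gon has two n-gon caps and 2n triangles: V = 2·14 = 28, E = 4·14 = 56, F = 2·14 + 2 = 30.

28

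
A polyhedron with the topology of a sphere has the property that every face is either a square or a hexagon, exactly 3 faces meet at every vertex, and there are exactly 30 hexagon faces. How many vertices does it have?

68

Let x be the number of squares; then F = 30 + x.
Edge–face incidences: 2E = 6·30 + 4·x = 180 + 4x.
Every vertex has degree 3, so 3V = 2E.
Euler: V − E + F = 2 ⇒ (2E)/3 − E + (30 + x) = 2.
Multiply by 6: 2·(2E) − 3·(2E) + 6·(30 + x) = 12, i.e. 180 + 6x − (180 + 4x) = 12.
Collecting terms: 2x = 12, so x = 6.
Then 2E = 180 + 4·6 = 204, so E = 102, V = 2E/3 = 68, F = 30 + 6 = 36.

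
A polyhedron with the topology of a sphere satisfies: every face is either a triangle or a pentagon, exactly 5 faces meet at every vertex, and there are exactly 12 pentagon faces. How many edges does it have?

Let x be the number of triangles; then F = 12 + x.
Edge–face incidences: 2E = 5·12 + 3·x = 60 + 3x.
Every vertex has degree 5, so 5V = 2E.
Euler: V − E + F = 2 ⇒ (2E)/5 − E + (12 + x) = 2.
Multiply by 10: 2·(2E) − 5·(2E) + 10·(12 + x) = 20, i.e. 120 + 10x − 3·(60 + 3x) = 20.
Collecting terms: x − 60 = 20, so x = 80.
Then 2E = 60 + 3·80 = 300, so E = 150, V = 2E/5 = 60, F = 12 + 80 = 92.

150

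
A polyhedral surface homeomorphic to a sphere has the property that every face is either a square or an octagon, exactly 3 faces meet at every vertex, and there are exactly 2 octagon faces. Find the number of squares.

Let x be the number of squares; then F = 2 + x.
Edge–face incidences: 2E = 8·2 + 4·x = 16 + 4x.
Every vertex has degree 3, so 3V = 2E.
Euler: V − E + F = 2 ⇒ (2E)/3 − E + (2 + x) = 2.
Multiply by 6: 2·(2E) − 3·(2E) + 6·(2 + x) = 12, i.e. 12 + 6x − (16 + 4x) = 12.
Collecting terms: 2x − 4 = 12, so 2x = 16, so x = 8.
Then 2E = 16 + 4·8 = 48, so E = 24, V = 2E/3 = 16, F = 2 + 8 = 10.

8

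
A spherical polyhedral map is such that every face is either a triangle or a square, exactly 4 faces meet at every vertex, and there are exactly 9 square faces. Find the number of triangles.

Let x be the number of triangles; then F = 9 + x.
Edge–face incidences: 2E = 4·9 + 3·x = 36 + 3x.
Every vertex has degree 4, so 4V = 2E.
Euler: V − E + F = 2 ⇒ (2E)/4 − E + (9 + x) = 2.
Multiply by 8: 2·(2E) − 4·(2E) + 8·(9 + x) = 16, i.e. 72 + 8x − 2·(36 + 3x) = 16.
Collecting terms: 2x = 16, so x = 8.
Then 2E = 36 + 3·8 = 60, so E = 30, V = 2E/4 = 15, F = 9 + 8 = 17.

8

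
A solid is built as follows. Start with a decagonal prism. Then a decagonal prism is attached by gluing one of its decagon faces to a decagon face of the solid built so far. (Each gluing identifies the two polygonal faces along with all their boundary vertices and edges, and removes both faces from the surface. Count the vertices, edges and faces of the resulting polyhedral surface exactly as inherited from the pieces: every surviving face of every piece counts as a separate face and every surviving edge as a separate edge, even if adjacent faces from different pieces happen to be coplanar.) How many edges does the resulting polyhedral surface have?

50

A decagonal prism: V=20, E=30, F=12.
Attach a decagonal prism (V=20, E=30, F=12) along a 10-gon: merge 10 vertices and 10 edges, delete both glued faces → V=30, E=50, F=22.
Check: V − E + F = 30 − 50 + 22 = 2.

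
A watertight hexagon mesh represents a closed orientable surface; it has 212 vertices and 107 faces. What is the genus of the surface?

Every face is a hexagon, so 2E = 6·107 = 642, giving E = 321.
χ = V − E + F = 212 − 321 + 107 = -2.
For a closed orientable surface χ = 2 − 2g, so g = (2 − (-2))/2 = 2.

2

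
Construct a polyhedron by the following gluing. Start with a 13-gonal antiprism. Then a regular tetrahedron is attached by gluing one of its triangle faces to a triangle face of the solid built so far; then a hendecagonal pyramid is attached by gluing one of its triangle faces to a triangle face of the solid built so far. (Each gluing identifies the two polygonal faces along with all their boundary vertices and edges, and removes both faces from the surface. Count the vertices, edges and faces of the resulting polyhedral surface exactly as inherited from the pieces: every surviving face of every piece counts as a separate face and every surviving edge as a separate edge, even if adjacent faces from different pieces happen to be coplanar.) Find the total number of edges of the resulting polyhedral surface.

A 13-gonal antiprism: V=26, E=52, F=28.
Attach a regular tetrahedron (V=4, E=6, F=4) along a 3-gon: merge 3 vertices and 3 edges, delete both glued faces → V=27, E=55, F=30.
Attach a hendecagonal pyramid (V=12, E=22, F=12) along a 3-gon: merge 3 vertices and 3 edges, delete both glued faces → V=36, E=74, F=40.
Check: V − E + F = 36 − 74 + 40 = 2.

74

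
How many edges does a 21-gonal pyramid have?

42

A pyramid on an n-gon base has one n-gon and n triangles: V = 21 + 1 = 22, E = 2·21 = 42, F = 21 + 1 = 22.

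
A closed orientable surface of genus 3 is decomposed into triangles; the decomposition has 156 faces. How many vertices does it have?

74

χ = 2 − 2·3 = -4, and every face is a triangle so 3F = 2E.
E = 3·156/2 = 234. Then V = -4 + E − F = -4 + 234 − 156 = 74.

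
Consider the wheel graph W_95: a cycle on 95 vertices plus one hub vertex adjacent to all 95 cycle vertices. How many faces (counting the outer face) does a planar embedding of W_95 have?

W_95 has V = 95 + 1 = 96 vertices and E = 2·95 = 190 edges.
By Euler's formula F = 2 − V + E = 2 − 96 + 190 = 96.

96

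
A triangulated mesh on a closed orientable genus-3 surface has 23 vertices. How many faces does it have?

54

χ = 2 − 2·3 = -4, and every face is a triangle so 3F = 2E.
V − E + F = -4 with E = 3F/2 gives 23 − (3/2 − 1)·F = -4, so F = 54 and E = 81.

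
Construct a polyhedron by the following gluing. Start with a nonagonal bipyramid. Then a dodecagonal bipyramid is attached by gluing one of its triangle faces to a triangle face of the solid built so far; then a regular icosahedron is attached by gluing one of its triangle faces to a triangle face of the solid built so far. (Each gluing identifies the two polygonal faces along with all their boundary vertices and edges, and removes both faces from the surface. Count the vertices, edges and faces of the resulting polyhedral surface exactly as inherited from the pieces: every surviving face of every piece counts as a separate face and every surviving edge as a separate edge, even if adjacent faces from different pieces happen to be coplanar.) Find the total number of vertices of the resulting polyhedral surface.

31

A nonagonal bipyramid: V=11, E=27, F=18.
Attach a dodecagonal bipyramid (V=14, E=36, F=24) along a 3-gon: merge 3 vertices and 3 edges, delete both glued faces → V=22, E=60, F=40.
Attach a regular icosahedron (V=12, E=30, F=20) along a 3-gon: merge 3 vertices and 3 edges, delete both glued faces → V=31, E=87, F=58.
Check: V − E + F = 31 − 87 + 58 = 2.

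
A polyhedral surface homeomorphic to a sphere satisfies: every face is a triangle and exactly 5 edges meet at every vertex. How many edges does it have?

30

Each face has 3 edges and each edge borders two faces, so 2E = 3F.
Each vertex has degree 5, so 5V = 2E and hence V = 3F/5.
Euler: V − E + F = 2 ⇒ (3F/5) − (3F/2) + F = 2.
Multiply by 10: (6 − 15 + 10)F = 20, i.e. 1F = 20.
So F = 20, E = 3·20/2 = 30, V = 3·20/5 = 12.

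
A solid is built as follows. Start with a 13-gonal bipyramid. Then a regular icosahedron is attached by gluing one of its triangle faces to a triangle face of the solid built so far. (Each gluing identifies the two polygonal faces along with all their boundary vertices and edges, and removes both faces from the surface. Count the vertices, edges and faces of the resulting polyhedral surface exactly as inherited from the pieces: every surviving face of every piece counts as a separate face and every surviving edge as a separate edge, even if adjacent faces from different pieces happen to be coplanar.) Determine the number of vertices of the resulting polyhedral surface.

A 13-gonal bipyramid: V=15, E=39, F=26.
Attach a regular icosahedron (V=12, E=30, F=20) along a 3-gon: merge 3 vertices and 3 edges, delete both glued faces → V=24, E=66, F=44.
Check: V − E + F = 24 − 66 + 44 = 2.

24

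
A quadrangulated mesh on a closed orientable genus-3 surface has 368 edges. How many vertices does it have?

180

χ = 2 − 2·3 = -4, and every face is a square so 4F = 2E.
F = 2E/4 = 184. Then V = -4 + E − F = -4 + 368 − 184 = 180.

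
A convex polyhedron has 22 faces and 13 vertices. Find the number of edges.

Here V − E + F = 2.
E = V + F − (2) = 13 + 22 − (2) = 33.

33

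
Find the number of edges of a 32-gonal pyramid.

64

A pyramid on an n-gon base has one n-gon and n triangles: V = 32 + 1 = 33, E = 2·32 = 64, F = 32 + 1 = 33.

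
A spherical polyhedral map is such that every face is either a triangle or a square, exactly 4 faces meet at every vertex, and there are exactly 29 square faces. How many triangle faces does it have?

8

Let x be the number of triangles; then F = 29 + x.
Edge–face incidences: 2E = 4·29 + 3·x = 116 + 3x.
Every vertex has degree 4, so 4V = 2E.
Euler: V − E + F = 2 ⇒ (2E)/4 − E + (29 + x) = 2.
Multiply by 8: 2·(2E) − 4·(2E) + 8·(29 + x) = 16, i.e. 232 + 8x − 2·(116 + 3x) = 16.
Collecting terms: 2x = 16, so x = 8.
Then 2E = 116 + 3·8 = 140, so E = 70, V = 2E/4 = 35, F = 29 + 8 = 37.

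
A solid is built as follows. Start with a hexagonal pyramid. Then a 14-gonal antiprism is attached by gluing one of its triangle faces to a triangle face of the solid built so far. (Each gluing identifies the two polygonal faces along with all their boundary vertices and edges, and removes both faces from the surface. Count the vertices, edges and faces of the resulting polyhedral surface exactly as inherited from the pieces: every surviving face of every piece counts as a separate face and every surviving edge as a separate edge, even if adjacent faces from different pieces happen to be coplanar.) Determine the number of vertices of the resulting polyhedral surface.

32

A hexagonal pyramid: V=7, E=12, F=7.
Attach a 14-gonal antiprism (V=28, E=56, F=30) along a 3-gon: merge 3 vertices and 3 edges, delete both glued faces → V=32, E=65, F=35.
Check: V − E + F = 32 − 65 + 35 = 2.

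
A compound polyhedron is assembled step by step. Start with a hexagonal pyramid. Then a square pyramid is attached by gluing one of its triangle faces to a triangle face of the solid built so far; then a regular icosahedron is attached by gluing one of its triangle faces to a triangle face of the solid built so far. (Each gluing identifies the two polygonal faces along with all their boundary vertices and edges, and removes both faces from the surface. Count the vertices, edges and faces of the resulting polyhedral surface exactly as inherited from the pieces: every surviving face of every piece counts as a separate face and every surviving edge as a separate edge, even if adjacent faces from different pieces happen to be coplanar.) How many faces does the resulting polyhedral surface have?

28

A hexagonal pyramid: V=7, E=12, F=7.
Attach a square pyramid (V=5, E=8, F=5) along a 3-gon: merge 3 vertices and 3 edges, delete both glued faces → V=9, E=17, F=10.
Attach a regular icosahedron (V=12, E=30, F=20) along a 3-gon: merge 3 vertices and 3 edges, delete both glued faces → V=18, E=44, F=28.
Check: V − E + F = 18 − 44 + 28 = 2.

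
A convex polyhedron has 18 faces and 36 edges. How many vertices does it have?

20

Here V − E + F = 2.
V = 2 + E − F = 2 + 36 − 18 = 20.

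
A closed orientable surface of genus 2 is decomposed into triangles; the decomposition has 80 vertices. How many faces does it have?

χ = 2 − 2·2 = -2, and every face is a triangle so 3F = 2E.
V − E + F = -2 with E = 3F/2 gives 80 − (3/2 − 1)·F = -2, so F = 164 and E = 246.

164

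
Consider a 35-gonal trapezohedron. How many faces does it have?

70

The n-trapezohedron (dual of the n-antiprism) has V = 2·35 + 2 = 72, E = 4·35 = 140, F = 2·35 = 70.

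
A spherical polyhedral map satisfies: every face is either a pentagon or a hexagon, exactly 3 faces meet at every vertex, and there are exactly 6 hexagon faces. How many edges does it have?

Let x be the number of pentagons; then F = 6 + x.
Edge–face incidences: 2E = 6·6 + 5·x = 36 + 5x.
Every vertex has degree 3, so 3V = 2E.
Euler: V − E + F = 2 ⇒ (2E)/3 − E + (6 + x) = 2.
Multiply by 6: 2·(2E) − 3·(2E) + 6·(6 + x) = 12, i.e. 36 + 6x − (36 + 5x) = 12.
Collecting terms: x = 12.
Then 2E = 36 + 5·12 = 96, so E = 48, V = 2E/3 = 32, F = 6 + 12 = 18.

48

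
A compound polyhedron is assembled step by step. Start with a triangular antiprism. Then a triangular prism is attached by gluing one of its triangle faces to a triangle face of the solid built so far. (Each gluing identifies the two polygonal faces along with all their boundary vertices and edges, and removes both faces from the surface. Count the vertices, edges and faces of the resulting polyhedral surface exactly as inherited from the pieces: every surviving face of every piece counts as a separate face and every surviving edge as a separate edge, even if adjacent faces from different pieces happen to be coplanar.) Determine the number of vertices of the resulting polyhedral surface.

9

A triangular antiprism: V=6, E=12, F=8.
Attach a triangular prism (V=6, E=9, F=5) along a 3-gon: merge 3 vertices and 3 edges, delete both glued faces → V=9, E=18, F=11.
Check: V − E + F = 9 − 18 + 11 = 2.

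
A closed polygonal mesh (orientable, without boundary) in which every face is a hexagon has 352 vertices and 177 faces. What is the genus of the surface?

Every face is a hexagon, so 2E = 6·177 = 1062, giving E = 531.
χ = V − E + F = 352 − 531 + 177 = -2.
For a closed orientable surface χ = 2 − 2g, so g = (2 − (-2))/2 = 2.

2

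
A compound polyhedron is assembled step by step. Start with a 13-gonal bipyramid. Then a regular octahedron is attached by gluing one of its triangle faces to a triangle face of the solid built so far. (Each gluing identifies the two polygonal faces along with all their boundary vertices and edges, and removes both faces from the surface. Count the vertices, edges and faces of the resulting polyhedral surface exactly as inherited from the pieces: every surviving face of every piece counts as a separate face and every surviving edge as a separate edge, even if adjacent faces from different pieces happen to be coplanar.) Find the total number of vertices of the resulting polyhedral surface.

18

A 13-gonal bipyramid: V=15, E=39, F=26.
Attach a regular octahedron (V=6, E=12, F=8) along a 3-gon: merge 3 vertices and 3 edges, delete both glued faces → V=18, E=48, F=32.
Check: V − E + F = 18 − 48 + 32 = 2.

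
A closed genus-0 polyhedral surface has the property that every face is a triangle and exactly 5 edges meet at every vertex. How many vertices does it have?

12

Each face has 3 edges and each edge borders two faces, so 2E = 3F.
Each vertex has degree 5, so 5V = 2E and hence V = 3F/5.
Euler: V − E + F = 2 ⇒ (3F/5) − (3F/2) + F = 2.
Multiply by 10: (6 − 15 + 10)F = 20, i.e. 1F = 20.
So F = 20, E = 3·20/2 = 30, V = 3·20/5 = 12.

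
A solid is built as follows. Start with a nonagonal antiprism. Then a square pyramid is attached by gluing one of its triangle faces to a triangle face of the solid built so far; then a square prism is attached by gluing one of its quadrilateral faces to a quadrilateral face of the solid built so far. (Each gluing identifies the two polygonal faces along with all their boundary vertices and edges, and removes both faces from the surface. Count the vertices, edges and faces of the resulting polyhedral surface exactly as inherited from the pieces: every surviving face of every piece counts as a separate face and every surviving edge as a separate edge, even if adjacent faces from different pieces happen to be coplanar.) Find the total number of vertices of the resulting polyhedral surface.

A nonagonal antiprism: V=18, E=36, F=20.
Attach a square pyramid (V=5, E=8, F=5) along a 3-gon: merge 3 vertices and 3 edges, delete both glued faces → V=20, E=41, F=23.
Attach a square prism (V=8, E=12, F=6) along a 4-gon: merge 4 vertices and 4 edges, delete both glued faces → V=24, E=49, F=27.
Check: V − E + F = 24 − 49 + 27 = 2.

24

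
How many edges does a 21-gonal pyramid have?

42

A pyramid on an n-gon base has one n-gon and n triangles: V = 21 + 1 = 22, E = 2·21 = 42, F = 21 + 1 = 22.
Check: V − E + F = 22 − 42 + 22 = 2.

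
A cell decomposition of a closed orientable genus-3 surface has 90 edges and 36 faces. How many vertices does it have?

50

For a closed orientable surface of genus 3, χ = 2 − 2·3 = -4.
V = -4 + E − F = -4 + 90 − 36 = 50.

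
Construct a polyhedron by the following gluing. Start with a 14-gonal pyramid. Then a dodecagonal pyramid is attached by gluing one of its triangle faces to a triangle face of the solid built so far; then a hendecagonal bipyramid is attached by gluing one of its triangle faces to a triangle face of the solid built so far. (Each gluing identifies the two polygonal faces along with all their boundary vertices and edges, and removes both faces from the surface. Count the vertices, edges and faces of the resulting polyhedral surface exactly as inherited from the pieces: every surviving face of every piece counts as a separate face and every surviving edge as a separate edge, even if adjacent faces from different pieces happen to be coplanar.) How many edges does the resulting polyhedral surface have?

A 14-gonal pyramid: V=15, E=28, F=15.
Attach a dodecagonal pyramid (V=13, E=24, F=13) along a 3-gon: merge 3 vertices and 3 edges, delete both glued faces → V=25, E=49, F=26.
Attach a hendecagonal bipyramid (V=13, E=33, F=22) along a 3-gon: merge 3 vertices and 3 edges, delete both glued faces → V=35, E=79, F=46.
Check: V − E + F = 35 − 79 + 46 = 2.

79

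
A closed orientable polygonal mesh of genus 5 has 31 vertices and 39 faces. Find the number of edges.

78

For a closed orientable surface of genus 5, χ = 2 − 2·5 = -8.
E = V + F − (-8) = 31 + 39 − (-8) = 78.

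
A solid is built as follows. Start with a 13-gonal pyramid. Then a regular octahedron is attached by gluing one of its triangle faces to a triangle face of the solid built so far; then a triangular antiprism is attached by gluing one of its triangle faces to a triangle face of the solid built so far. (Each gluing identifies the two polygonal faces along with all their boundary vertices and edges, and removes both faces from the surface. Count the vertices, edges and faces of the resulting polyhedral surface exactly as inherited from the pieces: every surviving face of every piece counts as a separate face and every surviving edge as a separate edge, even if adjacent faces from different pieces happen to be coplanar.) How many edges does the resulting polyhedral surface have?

44

A 13-gonal pyramid: V=14, E=26, F=14.
Attach a regular octahedron (V=6, E=12, F=8) along a 3-gon: merge 3 vertices and 3 edges, delete both glued faces → V=17, E=35, F=20.
Attach a triangular antiprism (V=6, E=12, F=8) along a 3-gon: merge 3 vertices and 3 edges, delete both glued faces → V=20, E=44, F=26.
Check: V − E + F = 20 − 44 + 26 = 2.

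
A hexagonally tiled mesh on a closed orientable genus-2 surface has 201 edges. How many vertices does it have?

χ = 2 − 2·2 = -2, and every face is a hexagon so 6F = 2E.
F = 2E/6 = 67. Then V = -2 + E − F = -2 + 201 − 67 = 132.

132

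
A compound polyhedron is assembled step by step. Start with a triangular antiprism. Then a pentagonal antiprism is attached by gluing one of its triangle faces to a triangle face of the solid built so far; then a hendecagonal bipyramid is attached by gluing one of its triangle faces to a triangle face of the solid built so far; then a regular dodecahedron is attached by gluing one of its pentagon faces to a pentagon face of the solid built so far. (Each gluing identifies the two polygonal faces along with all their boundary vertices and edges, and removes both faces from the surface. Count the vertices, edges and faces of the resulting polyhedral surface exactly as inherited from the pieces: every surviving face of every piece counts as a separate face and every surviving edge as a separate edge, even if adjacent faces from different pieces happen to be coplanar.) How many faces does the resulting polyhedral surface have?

A triangular antiprism: V=6, E=12, F=8.
Attach a pentagonal antiprism (V=10, E=20, F=12) along a 3-gon: merge 3 vertices and 3 edges, delete both glued faces → V=13, E=29, F=18.
Attach a hendecagonal bipyramid (V=13, E=33, F=22) along a 3-gon: merge 3 vertices and 3 edges, delete both glued faces → V=23, E=59, F=38.
Attach a regular dodecahedron (V=20, E=30, F=12) along a 5-gon: merge 5 vertices and 5 edges, delete both glued faces → V=38, E=84, F=48.
Check: V − E + F = 38 − 84 + 48 = 2.

48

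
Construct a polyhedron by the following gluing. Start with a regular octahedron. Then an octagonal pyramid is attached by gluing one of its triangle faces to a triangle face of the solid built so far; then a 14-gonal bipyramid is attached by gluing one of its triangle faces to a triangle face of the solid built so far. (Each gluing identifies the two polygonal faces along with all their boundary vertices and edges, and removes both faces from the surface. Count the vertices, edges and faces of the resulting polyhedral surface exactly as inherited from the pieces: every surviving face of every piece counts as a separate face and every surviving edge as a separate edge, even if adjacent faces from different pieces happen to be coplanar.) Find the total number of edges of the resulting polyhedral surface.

A regular octahedron: V=6, E=12, F=8.
Attach an octagonal pyramid (V=9, E=16, F=9) along a 3-gon: merge 3 vertices and 3 edges, delete both glued faces → V=12, E=25, F=15.
Attach a 14-gonal bipyramid (V=16, E=42, F=28) along a 3-gon: merge 3 vertices and 3 edges, delete both glued faces → V=25, E=64, F=41.
Check: V − E + F = 25 − 64 + 41 = 2.

64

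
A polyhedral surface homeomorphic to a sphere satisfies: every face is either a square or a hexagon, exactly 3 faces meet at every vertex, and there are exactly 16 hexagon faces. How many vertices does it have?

40

Let x be the number of squares; then F = 16 + x.
Edge–face incidences: 2E = 6·16 + 4·x = 96 + 4x.
Every vertex has degree 3, so 3V = 2E.
Euler: V − E + F = 2 ⇒ (2E)/3 − E + (16 + x) = 2.
Multiply by 6: 2·(2E) − 3·(2E) + 6·(16 + x) = 12, i.e. 96 + 6x − (96 + 4x) = 12.
Collecting terms: 2x = 12, so x = 6.
Then 2E = 96 + 4·6 = 120, so E = 60, V = 2E/3 = 40, F = 16 + 6 = 22.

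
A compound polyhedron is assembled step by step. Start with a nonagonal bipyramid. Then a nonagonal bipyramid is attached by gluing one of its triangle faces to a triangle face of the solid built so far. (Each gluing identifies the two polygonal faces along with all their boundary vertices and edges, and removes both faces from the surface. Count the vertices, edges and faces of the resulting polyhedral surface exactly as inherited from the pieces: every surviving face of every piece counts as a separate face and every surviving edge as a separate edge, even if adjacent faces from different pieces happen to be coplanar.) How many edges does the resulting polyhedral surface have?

A nonagonal bipyramid: V=11, E=27, F=18.
Attach a nonagonal bipyramid (V=11, E=27, F=18) along a 3-gon: merge 3 vertices and 3 edges, delete both glued faces → V=19, E=51, F=34.
Check: V − E + F = 19 − 51 + 34 = 2.

51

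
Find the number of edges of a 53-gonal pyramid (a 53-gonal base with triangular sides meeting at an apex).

106

A pyramid on an n-gon base has one n-gon and n triangles: V = 53 + 1 = 54, E = 2·53 = 106, F = 53 + 1 = 54.
Check: V − E + F = 54 − 106 + 54 = 2.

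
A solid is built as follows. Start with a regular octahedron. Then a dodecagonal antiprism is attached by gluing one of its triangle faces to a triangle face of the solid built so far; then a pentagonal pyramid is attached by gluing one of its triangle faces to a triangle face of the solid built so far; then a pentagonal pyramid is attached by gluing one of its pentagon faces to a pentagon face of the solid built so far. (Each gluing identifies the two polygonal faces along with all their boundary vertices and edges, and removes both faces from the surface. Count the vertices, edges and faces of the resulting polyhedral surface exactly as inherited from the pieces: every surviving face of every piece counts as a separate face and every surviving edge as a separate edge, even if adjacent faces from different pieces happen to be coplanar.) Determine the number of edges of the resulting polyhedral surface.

A regular octahedron: V=6, E=12, F=8.
Attach a dodecagonal antiprism (V=24, E=48, F=26) along a 3-gon: merge 3 vertices and 3 edges, delete both glued faces → V=27, E=57, F=32.
Attach a pentagonal pyramid (V=6, E=10, F=6) along a 3-gon: merge 3 vertices and 3 edges, delete both glued faces → V=30, E=64, F=36.
Attach a pentagonal pyramid (V=6, E=10, F=6) along a 5-gon: merge 5 vertices and 5 edges, delete both glued faces → V=31, E=69, F=40.
Check: V − E + F = 31 − 69 + 40 = 2.

69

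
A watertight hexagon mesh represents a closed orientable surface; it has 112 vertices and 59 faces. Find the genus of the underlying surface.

4

Every face is a hexagon, so 2E = 6·59 = 354, giving E = 177.
χ = V − E + F = 112 − 177 + 59 = -6.
For a closed orientable surface χ = 2 − 2g, so g = (2 − (-6))/2 = 4.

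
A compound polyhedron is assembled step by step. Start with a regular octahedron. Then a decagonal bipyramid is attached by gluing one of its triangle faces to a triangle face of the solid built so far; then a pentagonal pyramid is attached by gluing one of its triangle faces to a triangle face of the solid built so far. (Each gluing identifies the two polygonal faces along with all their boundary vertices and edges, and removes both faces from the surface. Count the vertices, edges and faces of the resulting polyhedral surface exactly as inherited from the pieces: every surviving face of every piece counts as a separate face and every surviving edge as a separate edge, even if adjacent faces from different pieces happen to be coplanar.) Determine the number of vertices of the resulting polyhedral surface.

A regular octahedron: V=6, E=12, F=8.
Attach a decagonal bipyramid (V=12, E=30, F=20) along a 3-gon: merge 3 vertices and 3 edges, delete both glued faces → V=15, E=39, F=26.
Attach a pentagonal pyramid (V=6, E=10, F=6) along a 3-gon: merge 3 vertices and 3 edges, delete both glued faces → V=18, E=46, F=30.
Check: V − E + F = 18 − 46 + 30 = 2.

18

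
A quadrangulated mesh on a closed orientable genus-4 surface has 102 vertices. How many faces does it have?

χ = 2 − 2·4 = -6, and every face is a square so 4F = 2E.
V − E + F = -6 with E = 4F/2 gives 102 − (4/2 − 1)·F = -6, so F = 108 and E = 216.

108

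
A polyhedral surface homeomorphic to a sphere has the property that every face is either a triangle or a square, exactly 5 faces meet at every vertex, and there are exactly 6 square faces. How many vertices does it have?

Let x be the number of triangles; then F = 6 + x.
Edge–face incidences: 2E = 4·6 + 3·x = 24 + 3x.
Every vertex has degree 5, so 5V = 2E.
Euler: V − E + F = 2 ⇒ (2E)/5 − E + (6 + x) = 2.
Multiply by 10: 2·(2E) − 5·(2E) + 10·(6 + x) = 20, i.e. 60 + 10x − 3·(24 + 3x) = 20.
Collecting terms: x − 12 = 20, so x = 32.
Then 2E = 24 + 3·32 = 120, so E = 60, V = 2E/5 = 24, F = 6 + 32 = 38.

24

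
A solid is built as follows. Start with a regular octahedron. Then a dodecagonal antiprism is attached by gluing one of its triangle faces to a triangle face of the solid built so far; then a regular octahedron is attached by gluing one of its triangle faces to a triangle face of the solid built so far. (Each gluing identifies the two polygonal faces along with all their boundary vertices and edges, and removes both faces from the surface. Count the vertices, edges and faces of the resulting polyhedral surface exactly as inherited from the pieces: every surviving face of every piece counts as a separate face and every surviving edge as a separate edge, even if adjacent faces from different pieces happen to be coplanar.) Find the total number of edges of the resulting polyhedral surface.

66

A regular octahedron: V=6, E=12, F=8.
Attach a dodecagonal antiprism (V=24, E=48, F=26) along a 3-gon: merge 3 vertices and 3 edges, delete both glued faces → V=27, E=57, F=32.
Attach a regular octahedron (V=6, E=12, F=8) along a 3-gon: merge 3 vertices and 3 edges, delete both glued faces → V=30, E=66, F=38.
Check: V − E + F = 30 − 66 + 38 = 2.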